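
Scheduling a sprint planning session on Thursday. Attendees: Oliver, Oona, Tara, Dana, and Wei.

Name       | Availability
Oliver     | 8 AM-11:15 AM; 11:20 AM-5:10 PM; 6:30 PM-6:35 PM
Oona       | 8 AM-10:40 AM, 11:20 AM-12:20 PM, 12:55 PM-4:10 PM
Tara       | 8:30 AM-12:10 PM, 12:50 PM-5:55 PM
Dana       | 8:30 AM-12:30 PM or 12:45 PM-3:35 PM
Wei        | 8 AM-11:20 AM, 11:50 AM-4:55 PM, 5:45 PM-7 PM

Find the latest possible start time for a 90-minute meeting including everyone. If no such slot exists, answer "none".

Oliver ∩ Oona: 08:00-10:40, 11:20-12:20, 12:55-16:10.
Oliver ∩ Oona ∩ Tara: 08:30-10:40, 11:20-12:10, 12:55-16:10.
Oliver ∩ Oona ∩ Tara ∩ Dana: 08:30-10:40, 11:20-12:10, 12:55-15:35.
Oliver ∩ Oona ∩ Tara ∩ Dana ∩ Wei: 08:30-10:40, 11:50-12:10, 12:55-15:35.
Those are the intersection windows.
The last common window of at least 90 minutes is 12:55-15:35; a 90-minute meeting can start as late as 14:05 and still end by 15:35.

14:05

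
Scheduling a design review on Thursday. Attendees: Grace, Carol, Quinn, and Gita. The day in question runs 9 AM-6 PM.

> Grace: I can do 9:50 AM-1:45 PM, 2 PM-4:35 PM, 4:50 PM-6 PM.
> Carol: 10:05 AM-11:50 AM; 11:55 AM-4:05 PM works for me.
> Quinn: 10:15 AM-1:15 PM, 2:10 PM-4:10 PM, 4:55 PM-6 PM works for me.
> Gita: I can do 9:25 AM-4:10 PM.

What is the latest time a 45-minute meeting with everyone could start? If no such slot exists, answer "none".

Grace ∩ Carol: 10:05-11:50, 11:55-13:45, 14:00-16:05.
Grace ∩ Carol ∩ Quinn: 10:15-11:50, 11:55-13:15, 14:10-16:05.
Grace ∩ Carol ∩ Quinn ∩ Gita: 10:15-11:50, 11:55-13:15, 14:10-16:05.
Those are the intersection windows.
The last common window of at least 45 minutes is 14:10-16:05; a 45-minute meeting can start as late as 15:20 and still end by 16:05.

15:20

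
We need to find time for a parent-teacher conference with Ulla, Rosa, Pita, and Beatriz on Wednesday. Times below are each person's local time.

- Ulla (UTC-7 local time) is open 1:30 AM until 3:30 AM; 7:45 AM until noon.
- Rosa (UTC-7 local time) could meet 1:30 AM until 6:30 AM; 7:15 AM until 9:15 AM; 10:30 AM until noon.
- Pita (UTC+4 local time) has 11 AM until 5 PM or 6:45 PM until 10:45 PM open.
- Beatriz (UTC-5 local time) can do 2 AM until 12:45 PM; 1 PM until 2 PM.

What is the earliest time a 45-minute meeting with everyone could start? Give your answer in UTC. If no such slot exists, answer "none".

08:30

Ulla in UTC: 08:30-10:30, 14:45-19:00 (add 7h to convert from UTC-7).
Rosa in UTC: 08:30-13:30, 14:15-16:15, 17:30-19:00 (add 7h to convert from UTC-7).
Pita in UTC: 07:00-13:00, 14:45-18:45 (subtract 4h to convert from UTC+4).
Beatriz in UTC: 07:00-17:45, 18:00-19:00 (add 5h to convert from UTC-5).
Ulla ∩ Rosa: 08:30-10:30, 14:45-16:15, 17:30-19:00.
Ulla ∩ Rosa ∩ Pita: 08:30-10:30, 14:45-16:15, 17:30-18:45.
Ulla ∩ Rosa ∩ Pita ∩ Beatriz: 08:30-10:30, 14:45-16:15, 17:30-17:45, 18:00-18:45.
The first common window of at least 45 minutes is 08:30-10:30, so the earliest start is 08:30.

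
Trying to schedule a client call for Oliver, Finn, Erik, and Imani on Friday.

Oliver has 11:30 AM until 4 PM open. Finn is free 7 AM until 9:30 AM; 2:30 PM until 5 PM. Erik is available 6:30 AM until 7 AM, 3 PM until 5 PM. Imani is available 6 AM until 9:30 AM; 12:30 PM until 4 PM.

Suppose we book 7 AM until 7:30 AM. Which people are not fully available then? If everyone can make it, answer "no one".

Oliver: not fully free for 07:00-07:30. Finn: free for 07:00-07:30. Erik: not fully free for 07:00-07:30. Imani: free for 07:00-07:30.

Erik, Oliver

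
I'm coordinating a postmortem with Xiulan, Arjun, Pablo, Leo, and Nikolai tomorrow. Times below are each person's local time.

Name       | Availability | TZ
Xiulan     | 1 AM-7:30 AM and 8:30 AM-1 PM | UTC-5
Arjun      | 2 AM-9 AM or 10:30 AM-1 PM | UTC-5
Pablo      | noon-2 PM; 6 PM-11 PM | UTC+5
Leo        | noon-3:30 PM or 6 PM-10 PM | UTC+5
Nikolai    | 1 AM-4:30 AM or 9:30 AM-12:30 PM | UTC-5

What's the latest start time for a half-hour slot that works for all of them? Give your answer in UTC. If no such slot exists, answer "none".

Xiulan in UTC: 06:00-12:30, 13:30-18:00 (add 5h to convert from UTC-5).
Arjun in UTC: 07:00-14:00, 15:30-18:00 (add 5h to convert from UTC-5).
Pablo in UTC: 07:00-09:00, 13:00-18:00 (subtract 5h to convert from UTC+5).
Leo in UTC: 07:00-10:30, 13:00-17:00 (subtract 5h to convert from UTC+5).
Nikolai in UTC: 06:00-09:30, 14:30-17:30 (add 5h to convert from UTC-5).
Xiulan ∩ Arjun: 07:00-12:30, 13:30-14:00, 15:30-18:00.
Xiulan ∩ Arjun ∩ Pablo: 07:00-09:00, 13:30-14:00, 15:30-18:00.
Xiulan ∩ Arjun ∩ Pablo ∩ Leo: 07:00-09:00, 13:30-14:00, 15:30-17:00.
Xiulan ∩ Arjun ∩ Pablo ∩ Leo ∩ Nikolai: 07:00-09:00, 15:30-17:00.
Those are the intersection windows.
The last common window of at least 30 minutes is 15:30-17:00; a 30-minute meeting can start as late as 16:30 and still end by 17:00.

16:30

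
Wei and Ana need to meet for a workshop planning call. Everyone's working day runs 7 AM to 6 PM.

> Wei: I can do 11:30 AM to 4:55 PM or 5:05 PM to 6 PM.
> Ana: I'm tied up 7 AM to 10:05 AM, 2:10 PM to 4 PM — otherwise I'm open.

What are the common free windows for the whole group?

11:30-14:10, 16:00-16:55, 17:05-18:00

Wei free: 11:30-16:55, 17:05-18:00.
Ana free: 10:05-14:10, 16:00-18:00 (invert busy blocks within the working day).
Wei ∩ Ana: 11:30-14:10, 16:00-16:55, 17:05-18:00.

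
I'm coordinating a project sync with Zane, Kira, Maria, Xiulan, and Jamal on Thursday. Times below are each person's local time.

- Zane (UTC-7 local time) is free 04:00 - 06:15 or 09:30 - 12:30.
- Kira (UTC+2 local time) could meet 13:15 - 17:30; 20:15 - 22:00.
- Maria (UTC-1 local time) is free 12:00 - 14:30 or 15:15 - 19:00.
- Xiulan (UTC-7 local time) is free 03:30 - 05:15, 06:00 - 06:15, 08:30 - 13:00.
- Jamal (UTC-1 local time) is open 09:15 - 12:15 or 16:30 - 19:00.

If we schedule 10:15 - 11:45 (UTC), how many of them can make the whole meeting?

Zane in UTC: 11:00-13:15, 16:30-19:30 (add 7h to convert from UTC-7).
Kira in UTC: 11:15-15:30, 18:15-20:00 (subtract 2h to convert from UTC+2).
Maria in UTC: 13:00-15:30, 16:15-20:00 (add 1h to convert from UTC-1).
Xiulan in UTC: 10:30-12:15, 13:00-13:15, 15:30-20:00 (add 7h to convert from UTC-7).
Jamal in UTC: 10:15-13:15, 17:30-20:00 (add 1h to convert from UTC-1).
Jamal can make the full 10:15-11:45 slot — that's 1.

1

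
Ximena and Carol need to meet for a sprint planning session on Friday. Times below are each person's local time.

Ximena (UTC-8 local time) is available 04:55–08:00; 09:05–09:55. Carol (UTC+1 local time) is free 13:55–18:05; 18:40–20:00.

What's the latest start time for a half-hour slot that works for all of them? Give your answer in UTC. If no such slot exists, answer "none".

Ximena in UTC: 12:55-16:00, 17:05-17:55 (add 8h to convert from UTC-8).
Carol in UTC: 12:55-17:05, 17:40-19:00 (subtract 1h to convert from UTC+1).
Ximena ∩ Carol: 12:55-16:00, 17:40-17:55.
The last common window of at least 30 minutes is 12:55-16:00; a 30-minute meeting can start as late as 15:30 and still end by 16:00.

15:30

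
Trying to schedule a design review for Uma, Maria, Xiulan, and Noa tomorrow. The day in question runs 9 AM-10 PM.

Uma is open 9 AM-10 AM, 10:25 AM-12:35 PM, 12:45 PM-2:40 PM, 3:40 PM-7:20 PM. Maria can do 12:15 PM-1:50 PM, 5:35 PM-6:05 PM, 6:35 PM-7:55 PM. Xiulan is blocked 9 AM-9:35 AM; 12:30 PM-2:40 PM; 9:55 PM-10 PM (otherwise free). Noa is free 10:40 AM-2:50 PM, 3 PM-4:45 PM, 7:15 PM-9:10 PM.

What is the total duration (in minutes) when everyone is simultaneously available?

20

Uma free: 09:00-10:00, 10:25-12:35, 12:45-14:40, 15:40-19:20.
Maria free: 12:15-13:50, 17:35-18:05, 18:35-19:55.
Xiulan free: 09:35-12:30, 14:40-21:55 (invert busy blocks within the working day).
Noa free: 10:40-14:50, 15:00-16:45, 19:15-21:10.
Uma ∩ Maria: 12:15-12:35, 12:45-13:50, 17:35-18:05, 18:35-19:20.
Uma ∩ Maria ∩ Xiulan: 12:15-12:30, 17:35-18:05, 18:35-19:20.
Uma ∩ Maria ∩ Xiulan ∩ Noa: 12:15-12:30, 19:15-19:20.
Summing the common windows: 15 + 5 = 20 minutes.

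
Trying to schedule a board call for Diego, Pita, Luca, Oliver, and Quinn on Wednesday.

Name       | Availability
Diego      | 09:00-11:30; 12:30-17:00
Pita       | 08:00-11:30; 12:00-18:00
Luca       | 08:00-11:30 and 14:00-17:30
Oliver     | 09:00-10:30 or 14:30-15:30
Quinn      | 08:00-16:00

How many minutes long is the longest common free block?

Diego ∩ Pita: 09:00-11:30, 12:30-17:00.
Diego ∩ Pita ∩ Luca: 09:00-11:30, 14:00-17:00.
Diego ∩ Pita ∩ Luca ∩ Oliver: 09:00-10:30, 14:30-15:30.
Diego ∩ Pita ∩ Luca ∩ Oliver ∩ Quinn: 09:00-10:30, 14:30-15:30.
The longest is 09:00-10:30 at 90 minutes.

90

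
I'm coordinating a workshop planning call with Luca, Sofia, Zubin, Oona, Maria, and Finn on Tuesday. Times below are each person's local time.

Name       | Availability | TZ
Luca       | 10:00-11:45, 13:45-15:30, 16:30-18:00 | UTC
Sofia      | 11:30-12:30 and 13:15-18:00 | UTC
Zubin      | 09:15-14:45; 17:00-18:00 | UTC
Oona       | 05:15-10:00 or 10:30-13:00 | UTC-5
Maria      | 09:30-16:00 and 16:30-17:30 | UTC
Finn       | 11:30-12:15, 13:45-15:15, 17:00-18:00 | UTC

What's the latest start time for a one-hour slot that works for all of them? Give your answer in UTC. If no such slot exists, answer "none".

Luca in UTC: 10:00-11:45, 13:45-15:30, 16:30-18:00.
Sofia in UTC: 11:30-12:30, 13:15-18:00.
Zubin in UTC: 09:15-14:45, 17:00-18:00.
Oona in UTC: 10:15-15:00, 15:30-18:00 (add 5h to convert from UTC-5).
Maria in UTC: 09:30-16:00, 16:30-17:30.
Finn in UTC: 11:30-12:15, 13:45-15:15, 17:00-18:00.
Luca ∩ Sofia: 11:30-11:45, 13:45-15:30, 16:30-18:00.
Luca ∩ Sofia ∩ Zubin: 11:30-11:45, 13:45-14:45, 17:00-18:00.
Luca ∩ Sofia ∩ Zubin ∩ Oona: 11:30-11:45, 13:45-14:45, 17:00-18:00.
Luca ∩ Sofia ∩ Zubin ∩ Oona ∩ Maria: 11:30-11:45, 13:45-14:45, 17:00-17:30.
Luca ∩ Sofia ∩ Zubin ∩ Oona ∩ Maria ∩ Finn: 11:30-11:45, 13:45-14:45, 17:00-17:30.
Those are the intersection windows.
The last common window of at least 60 minutes is 13:45-14:45; a 60-minute meeting can start as late as 13:45 and still end by 14:45.

13:45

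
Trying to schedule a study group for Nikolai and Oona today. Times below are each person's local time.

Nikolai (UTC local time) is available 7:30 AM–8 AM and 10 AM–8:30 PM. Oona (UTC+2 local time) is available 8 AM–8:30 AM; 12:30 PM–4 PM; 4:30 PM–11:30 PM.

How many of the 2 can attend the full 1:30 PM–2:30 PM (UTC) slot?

1

Nikolai in UTC: 07:30-08:00, 10:00-20:30.
Oona in UTC: 06:00-06:30, 10:30-14:00, 14:30-21:30 (subtract 2h to convert from UTC+2).
Nikolai can make the full 13:30-14:30 slot — that's 1.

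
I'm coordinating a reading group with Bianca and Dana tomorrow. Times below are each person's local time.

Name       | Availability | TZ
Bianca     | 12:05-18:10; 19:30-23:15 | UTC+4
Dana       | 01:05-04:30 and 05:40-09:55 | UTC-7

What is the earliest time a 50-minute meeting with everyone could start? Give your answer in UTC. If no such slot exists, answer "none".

08:05

Bianca in UTC: 08:05-14:10, 15:30-19:15 (subtract 4h to convert from UTC+4).
Dana in UTC: 08:05-11:30, 12:40-16:55 (add 7h to convert from UTC-7).
Bianca ∩ Dana: 08:05-11:30, 12:40-14:10, 15:30-16:55.
The first common window of at least 50 minutes is 08:05-11:30, so the earliest start is 08:05.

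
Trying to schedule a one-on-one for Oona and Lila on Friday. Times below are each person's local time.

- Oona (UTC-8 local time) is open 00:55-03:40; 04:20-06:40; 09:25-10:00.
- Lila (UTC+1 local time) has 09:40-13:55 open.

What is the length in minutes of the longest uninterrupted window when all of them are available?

165

Oona in UTC: 08:55-11:40, 12:20-14:40, 17:25-18:00 (add 8h to convert from UTC-8).
Lila in UTC: 08:40-12:55 (subtract 1h to convert from UTC+1).
Oona ∩ Lila: 08:55-11:40, 12:20-12:55.
The longest is 08:55-11:40 at 165 minutes.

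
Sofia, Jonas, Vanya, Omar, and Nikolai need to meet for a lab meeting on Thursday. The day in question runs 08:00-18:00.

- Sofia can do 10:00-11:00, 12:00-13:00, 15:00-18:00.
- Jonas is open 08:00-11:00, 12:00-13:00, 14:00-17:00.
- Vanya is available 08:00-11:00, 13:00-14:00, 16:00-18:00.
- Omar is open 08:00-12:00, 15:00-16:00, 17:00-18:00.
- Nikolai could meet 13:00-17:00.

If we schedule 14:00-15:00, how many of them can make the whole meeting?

2

Jonas and Nikolai can make the full 14:00-15:00 slot — that's 2.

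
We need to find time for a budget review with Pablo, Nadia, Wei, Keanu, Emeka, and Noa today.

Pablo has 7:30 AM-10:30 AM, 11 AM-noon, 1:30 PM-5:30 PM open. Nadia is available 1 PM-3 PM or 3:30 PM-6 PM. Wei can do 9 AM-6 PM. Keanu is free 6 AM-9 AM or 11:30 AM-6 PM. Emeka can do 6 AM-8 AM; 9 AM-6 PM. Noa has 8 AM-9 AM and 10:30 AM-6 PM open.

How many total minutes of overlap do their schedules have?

Pablo ∩ Nadia: 13:30-15:00, 15:30-17:30.
Pablo ∩ Nadia ∩ Wei: 13:30-15:00, 15:30-17:30.
Pablo ∩ Nadia ∩ Wei ∩ Keanu: 13:30-15:00, 15:30-17:30.
Pablo ∩ Nadia ∩ Wei ∩ Keanu ∩ Emeka: 13:30-15:00, 15:30-17:30.
Pablo ∩ Nadia ∩ Wei ∩ Keanu ∩ Emeka ∩ Noa: 13:30-15:00, 15:30-17:30.
Summing the common windows: 90 + 120 = 210 minutes.

210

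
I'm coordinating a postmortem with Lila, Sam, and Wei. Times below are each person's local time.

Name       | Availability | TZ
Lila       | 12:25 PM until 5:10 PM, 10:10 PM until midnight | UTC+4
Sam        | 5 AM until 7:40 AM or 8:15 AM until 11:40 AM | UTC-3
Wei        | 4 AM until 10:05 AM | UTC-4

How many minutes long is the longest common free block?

Lila in UTC: 08:25-13:10, 18:10-20:00 (subtract 4h to convert from UTC+4).
Sam in UTC: 08:00-10:40, 11:15-14:40 (add 3h to convert from UTC-3).
Wei in UTC: 08:00-14:05 (add 4h to convert from UTC-4).
Lila ∩ Sam: 08:25-10:40, 11:15-13:10.
Lila ∩ Sam ∩ Wei: 08:25-10:40, 11:15-13:10.
The longest is 08:25-10:40 at 135 minutes.

135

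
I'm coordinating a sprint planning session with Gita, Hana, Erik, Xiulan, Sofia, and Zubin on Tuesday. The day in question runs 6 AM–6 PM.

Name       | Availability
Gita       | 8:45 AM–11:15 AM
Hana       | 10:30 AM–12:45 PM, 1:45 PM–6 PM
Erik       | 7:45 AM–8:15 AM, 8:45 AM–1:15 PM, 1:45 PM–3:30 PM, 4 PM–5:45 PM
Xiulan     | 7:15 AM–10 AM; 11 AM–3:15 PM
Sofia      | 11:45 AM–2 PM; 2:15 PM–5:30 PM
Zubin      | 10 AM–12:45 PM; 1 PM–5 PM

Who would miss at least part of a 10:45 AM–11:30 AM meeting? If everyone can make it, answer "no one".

Gita, Sofia, Xiulan

Gita: not fully free for 10:45-11:30. Hana: free for 10:45-11:30. Erik: free for 10:45-11:30. Xiulan: not fully free for 10:45-11:30. Sofia: not fully free for 10:45-11:30. Zubin: free for 10:45-11:30.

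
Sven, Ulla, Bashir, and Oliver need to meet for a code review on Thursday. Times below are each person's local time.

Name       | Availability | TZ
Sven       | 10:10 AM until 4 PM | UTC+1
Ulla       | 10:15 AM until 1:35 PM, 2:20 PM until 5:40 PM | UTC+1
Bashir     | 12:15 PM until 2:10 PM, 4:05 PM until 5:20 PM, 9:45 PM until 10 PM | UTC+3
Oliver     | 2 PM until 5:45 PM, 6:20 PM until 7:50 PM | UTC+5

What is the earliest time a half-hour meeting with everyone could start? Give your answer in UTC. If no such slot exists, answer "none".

09:15

Sven in UTC: 09:10-15:00 (subtract 1h to convert from UTC+1).
Ulla in UTC: 09:15-12:35, 13:20-16:40 (subtract 1h to convert from UTC+1).
Bashir in UTC: 09:15-11:10, 13:05-14:20, 18:45-19:00 (subtract 3h to convert from UTC+3).
Oliver in UTC: 09:00-12:45, 13:20-14:50 (subtract 5h to convert from UTC+5).
Sven ∩ Ulla: 09:15-12:35, 13:20-15:00.
Sven ∩ Ulla ∩ Bashir: 09:15-11:10, 13:20-14:20.
Sven ∩ Ulla ∩ Bashir ∩ Oliver: 09:15-11:10, 13:20-14:20.
The first common window of at least 30 minutes is 09:15-11:10, so the earliest start is 09:15.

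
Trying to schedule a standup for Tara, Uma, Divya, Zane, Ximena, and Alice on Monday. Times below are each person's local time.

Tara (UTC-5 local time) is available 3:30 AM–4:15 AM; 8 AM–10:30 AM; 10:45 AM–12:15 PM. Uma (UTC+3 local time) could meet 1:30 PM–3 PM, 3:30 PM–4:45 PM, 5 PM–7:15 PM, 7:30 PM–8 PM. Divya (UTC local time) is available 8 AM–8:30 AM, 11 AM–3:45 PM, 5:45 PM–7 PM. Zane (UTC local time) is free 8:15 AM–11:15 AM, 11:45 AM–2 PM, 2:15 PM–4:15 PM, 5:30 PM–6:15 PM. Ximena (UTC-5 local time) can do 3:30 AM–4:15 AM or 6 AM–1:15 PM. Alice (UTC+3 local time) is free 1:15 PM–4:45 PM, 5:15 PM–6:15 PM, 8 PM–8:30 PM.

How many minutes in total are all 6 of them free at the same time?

Tara in UTC: 08:30-09:15, 13:00-15:30, 15:45-17:15 (add 5h to convert from UTC-5).
Uma in UTC: 10:30-12:00, 12:30-13:45, 14:00-16:15, 16:30-17:00 (subtract 3h to convert from UTC+3).
Divya in UTC: 08:00-08:30, 11:00-15:45, 17:45-19:00.
Zane in UTC: 08:15-11:15, 11:45-14:00, 14:15-16:15, 17:30-18:15.
Ximena in UTC: 08:30-09:15, 11:00-18:15 (add 5h to convert from UTC-5).
Alice in UTC: 10:15-13:45, 14:15-15:15, 17:00-17:30 (subtract 3h to convert from UTC+3).
Tara ∩ Uma: 13:00-13:45, 14:00-15:30, 15:45-16:15, 16:30-17:00.
Tara ∩ Uma ∩ Divya: 13:00-13:45, 14:00-15:30.
Tara ∩ Uma ∩ Divya ∩ Zane: 13:00-13:45, 14:15-15:30.
Tara ∩ Uma ∩ Divya ∩ Zane ∩ Ximena: 13:00-13:45, 14:15-15:30.
Tara ∩ Uma ∩ Divya ∩ Zane ∩ Ximena ∩ Alice: 13:00-13:45, 14:15-15:15.
Summing the common windows: 45 + 60 = 105 minutes.

105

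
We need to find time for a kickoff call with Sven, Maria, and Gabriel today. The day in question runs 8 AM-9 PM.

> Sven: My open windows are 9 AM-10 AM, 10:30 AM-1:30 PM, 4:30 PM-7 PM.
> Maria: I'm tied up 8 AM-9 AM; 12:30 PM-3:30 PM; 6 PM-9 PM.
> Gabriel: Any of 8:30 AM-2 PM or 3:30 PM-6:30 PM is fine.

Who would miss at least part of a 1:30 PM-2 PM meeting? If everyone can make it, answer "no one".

Maria, Sven

Sven free: 09:00-10:00, 10:30-13:30, 16:30-19:00.
Maria free: 09:00-12:30, 15:30-18:00 (invert busy blocks within the working day).
Gabriel free: 08:30-14:00, 15:30-18:30.
Sven: not fully free for 13:30-14:00. Maria: not fully free for 13:30-14:00. Gabriel: free for 13:30-14:00.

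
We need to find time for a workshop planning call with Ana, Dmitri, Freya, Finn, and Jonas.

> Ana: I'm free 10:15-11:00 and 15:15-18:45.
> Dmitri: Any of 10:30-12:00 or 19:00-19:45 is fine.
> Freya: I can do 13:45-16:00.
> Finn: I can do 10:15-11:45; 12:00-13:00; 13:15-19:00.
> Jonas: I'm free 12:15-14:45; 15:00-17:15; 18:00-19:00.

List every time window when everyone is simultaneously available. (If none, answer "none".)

Ana ∩ Dmitri: 10:30-11:00.
Ana ∩ Dmitri ∩ Freya: ∅.
Ana ∩ Dmitri ∩ Freya ∩ Finn: ∅.
Ana ∩ Dmitri ∩ Freya ∩ Finn ∩ Jonas: ∅.
There is no time when everyone is free.

none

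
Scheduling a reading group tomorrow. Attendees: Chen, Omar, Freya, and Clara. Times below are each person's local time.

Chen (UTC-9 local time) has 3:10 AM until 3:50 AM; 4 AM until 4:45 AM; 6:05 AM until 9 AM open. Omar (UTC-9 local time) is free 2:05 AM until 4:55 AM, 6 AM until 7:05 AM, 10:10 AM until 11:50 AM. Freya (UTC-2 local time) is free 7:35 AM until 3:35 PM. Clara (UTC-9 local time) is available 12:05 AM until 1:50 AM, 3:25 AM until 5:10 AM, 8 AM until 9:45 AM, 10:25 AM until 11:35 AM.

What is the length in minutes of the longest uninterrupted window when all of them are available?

Chen in UTC: 12:10-12:50, 13:00-13:45, 15:05-18:00 (add 9h to convert from UTC-9).
Omar in UTC: 11:05-13:55, 15:00-16:05, 19:10-20:50 (add 9h to convert from UTC-9).
Freya in UTC: 09:35-17:35 (add 2h to convert from UTC-2).
Clara in UTC: 09:05-10:50, 12:25-14:10, 17:00-18:45, 19:25-20:35 (add 9h to convert from UTC-9).
Chen ∩ Omar: 12:10-12:50, 13:00-13:45, 15:05-16:05.
Chen ∩ Omar ∩ Freya: 12:10-12:50, 13:00-13:45, 15:05-16:05.
Chen ∩ Omar ∩ Freya ∩ Clara: 12:25-12:50, 13:00-13:45.
The longest is 13:00-13:45 at 45 minutes.

45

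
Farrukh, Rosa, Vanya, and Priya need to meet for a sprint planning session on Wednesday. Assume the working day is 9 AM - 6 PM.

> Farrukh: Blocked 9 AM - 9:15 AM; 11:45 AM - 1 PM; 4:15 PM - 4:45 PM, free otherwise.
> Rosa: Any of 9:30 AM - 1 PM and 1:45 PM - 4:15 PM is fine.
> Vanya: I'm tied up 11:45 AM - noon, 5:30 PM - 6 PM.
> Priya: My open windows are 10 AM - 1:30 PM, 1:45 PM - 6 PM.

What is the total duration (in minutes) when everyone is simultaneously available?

255

Farrukh free: 09:15-11:45, 13:00-16:15, 16:45-18:00 (invert busy blocks within the working day).
Rosa free: 09:30-13:00, 13:45-16:15.
Vanya free: 09:00-11:45, 12:00-17:30 (invert busy blocks within the working day).
Priya free: 10:00-13:30, 13:45-18:00.
Farrukh ∩ Rosa: 09:30-11:45, 13:45-16:15.
Farrukh ∩ Rosa ∩ Vanya: 09:30-11:45, 13:45-16:15.
Farrukh ∩ Rosa ∩ Vanya ∩ Priya: 10:00-11:45, 13:45-16:15.
Those are the intersection windows.
Summing the common windows: 105 + 150 = 255 minutes.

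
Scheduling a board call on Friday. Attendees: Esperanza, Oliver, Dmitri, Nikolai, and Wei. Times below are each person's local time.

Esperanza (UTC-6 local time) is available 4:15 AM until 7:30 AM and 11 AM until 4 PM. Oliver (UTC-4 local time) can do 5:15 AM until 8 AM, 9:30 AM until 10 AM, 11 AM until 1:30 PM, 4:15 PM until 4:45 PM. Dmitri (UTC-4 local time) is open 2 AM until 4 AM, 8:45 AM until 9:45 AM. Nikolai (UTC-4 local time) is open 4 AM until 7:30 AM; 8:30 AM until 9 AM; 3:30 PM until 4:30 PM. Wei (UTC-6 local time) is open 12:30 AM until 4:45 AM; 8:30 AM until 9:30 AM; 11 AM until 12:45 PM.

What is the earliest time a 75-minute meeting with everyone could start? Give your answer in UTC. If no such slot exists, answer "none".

none

Esperanza in UTC: 10:15-13:30, 17:00-22:00 (add 6h to convert from UTC-6).
Oliver in UTC: 09:15-12:00, 13:30-14:00, 15:00-17:30, 20:15-20:45 (add 4h to convert from UTC-4).
Dmitri in UTC: 06:00-08:00, 12:45-13:45 (add 4h to convert from UTC-4).
Nikolai in UTC: 08:00-11:30, 12:30-13:00, 19:30-20:30 (add 4h to convert from UTC-4).
Wei in UTC: 06:30-10:45, 14:30-15:30, 17:00-18:45 (add 6h to convert from UTC-6).
Esperanza ∩ Oliver: 10:15-12:00, 17:00-17:30, 20:15-20:45.
Esperanza ∩ Oliver ∩ Dmitri: ∅.
Esperanza ∩ Oliver ∩ Dmitri ∩ Nikolai: ∅.
Esperanza ∩ Oliver ∩ Dmitri ∩ Nikolai ∩ Wei: ∅.
There is no time when everyone is free.
No common window is at least 75 minutes long.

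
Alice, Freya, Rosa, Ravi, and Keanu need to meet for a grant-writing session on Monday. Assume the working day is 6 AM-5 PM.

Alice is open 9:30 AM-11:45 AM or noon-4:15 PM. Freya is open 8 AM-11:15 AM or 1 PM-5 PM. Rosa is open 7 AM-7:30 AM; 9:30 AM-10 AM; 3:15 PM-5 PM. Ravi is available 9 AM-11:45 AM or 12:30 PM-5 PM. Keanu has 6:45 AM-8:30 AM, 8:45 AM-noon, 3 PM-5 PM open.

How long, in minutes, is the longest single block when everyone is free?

Alice ∩ Freya: 09:30-11:15, 13:00-16:15.
Alice ∩ Freya ∩ Rosa: 09:30-10:00, 15:15-16:15.
Alice ∩ Freya ∩ Rosa ∩ Ravi: 09:30-10:00, 15:15-16:15.
Alice ∩ Freya ∩ Rosa ∩ Ravi ∩ Keanu: 09:30-10:00, 15:15-16:15.
The longest is 15:15-16:15 at 60 minutes.

60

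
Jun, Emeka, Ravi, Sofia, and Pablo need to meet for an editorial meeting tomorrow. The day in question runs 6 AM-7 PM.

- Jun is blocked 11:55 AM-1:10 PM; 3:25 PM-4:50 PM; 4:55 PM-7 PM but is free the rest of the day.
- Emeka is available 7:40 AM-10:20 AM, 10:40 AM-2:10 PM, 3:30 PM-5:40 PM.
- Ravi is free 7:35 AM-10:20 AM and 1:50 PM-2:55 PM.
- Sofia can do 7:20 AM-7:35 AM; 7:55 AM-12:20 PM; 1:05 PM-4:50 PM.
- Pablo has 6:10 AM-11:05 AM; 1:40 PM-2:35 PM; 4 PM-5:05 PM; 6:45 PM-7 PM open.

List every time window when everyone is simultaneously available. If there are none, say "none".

07:55-10:20, 13:50-14:10

Jun free: 06:00-11:55, 13:10-15:25, 16:50-16:55 (invert busy blocks within the working day).
Emeka free: 07:40-10:20, 10:40-14:10, 15:30-17:40.
Ravi free: 07:35-10:20, 13:50-14:55.
Sofia free: 07:20-07:35, 07:55-12:20, 13:05-16:50.
Pablo free: 06:10-11:05, 13:40-14:35, 16:00-17:05, 18:45-19:00.
Jun ∩ Emeka: 07:40-10:20, 10:40-11:55, 13:10-14:10, 16:50-16:55.
Jun ∩ Emeka ∩ Ravi: 07:40-10:20, 13:50-14:10.
Jun ∩ Emeka ∩ Ravi ∩ Sofia: 07:55-10:20, 13:50-14:10.
Jun ∩ Emeka ∩ Ravi ∩ Sofia ∩ Pablo: 07:55-10:20, 13:50-14:10.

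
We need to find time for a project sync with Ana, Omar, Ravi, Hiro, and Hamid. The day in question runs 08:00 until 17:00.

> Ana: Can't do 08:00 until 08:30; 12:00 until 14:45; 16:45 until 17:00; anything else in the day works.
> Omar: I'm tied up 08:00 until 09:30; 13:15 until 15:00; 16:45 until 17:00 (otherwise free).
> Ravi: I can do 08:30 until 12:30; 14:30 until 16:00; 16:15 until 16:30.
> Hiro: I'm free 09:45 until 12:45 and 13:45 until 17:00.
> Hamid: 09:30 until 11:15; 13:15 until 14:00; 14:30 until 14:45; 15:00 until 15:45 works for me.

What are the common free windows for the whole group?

Ana free: 08:30-12:00, 14:45-16:45 (invert busy blocks within the working day).
Omar free: 09:30-13:15, 15:00-16:45 (invert busy blocks within the working day).
Ravi free: 08:30-12:30, 14:30-16:00, 16:15-16:30.
Hiro free: 09:45-12:45, 13:45-17:00.
Hamid free: 09:30-11:15, 13:15-14:00, 14:30-14:45, 15:00-15:45.
Ana ∩ Omar: 09:30-12:00, 15:00-16:45.
Ana ∩ Omar ∩ Ravi: 09:30-12:00, 15:00-16:00, 16:15-16:30.
Ana ∩ Omar ∩ Ravi ∩ Hiro: 09:45-12:00, 15:00-16:00, 16:15-16:30.
Ana ∩ Omar ∩ Ravi ∩ Hiro ∩ Hamid: 09:45-11:15, 15:00-15:45.
So the common availability across everyone is 09:45-11:15, 15:00-15:45.

09:45-11:15, 15:00-15:45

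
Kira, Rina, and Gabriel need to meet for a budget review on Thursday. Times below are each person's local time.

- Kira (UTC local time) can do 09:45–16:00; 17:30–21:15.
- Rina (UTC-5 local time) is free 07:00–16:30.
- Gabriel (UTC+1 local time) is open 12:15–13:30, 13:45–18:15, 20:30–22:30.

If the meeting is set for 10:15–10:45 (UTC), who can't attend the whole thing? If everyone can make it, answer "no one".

Gabriel, Rina

Kira in UTC: 09:45-16:00, 17:30-21:15.
Rina in UTC: 12:00-21:30 (add 5h to convert from UTC-5).
Gabriel in UTC: 11:15-12:30, 12:45-17:15, 19:30-21:30 (subtract 1h to convert from UTC+1).
Kira: free for 10:15-10:45. Rina: not fully free for 10:15-10:45. Gabriel: not fully free for 10:15-10:45.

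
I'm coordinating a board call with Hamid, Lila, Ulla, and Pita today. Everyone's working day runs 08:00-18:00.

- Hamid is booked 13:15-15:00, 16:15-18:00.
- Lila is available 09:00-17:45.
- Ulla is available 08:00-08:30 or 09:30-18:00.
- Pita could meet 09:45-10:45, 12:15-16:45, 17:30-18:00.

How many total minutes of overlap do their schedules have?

195

Hamid free: 08:00-13:15, 15:00-16:15 (invert busy blocks within the working day).
Lila free: 09:00-17:45.
Ulla free: 08:00-08:30, 09:30-18:00.
Pita free: 09:45-10:45, 12:15-16:45, 17:30-18:00.
Hamid ∩ Lila: 09:00-13:15, 15:00-16:15.
Hamid ∩ Lila ∩ Ulla: 09:30-13:15, 15:00-16:15.
Hamid ∩ Lila ∩ Ulla ∩ Pita: 09:45-10:45, 12:15-13:15, 15:00-16:15.
So the common availability across everyone is 09:45-10:45, 12:15-13:15, 15:00-16:15.
Summing the common windows: 60 + 60 + 75 = 195 minutes.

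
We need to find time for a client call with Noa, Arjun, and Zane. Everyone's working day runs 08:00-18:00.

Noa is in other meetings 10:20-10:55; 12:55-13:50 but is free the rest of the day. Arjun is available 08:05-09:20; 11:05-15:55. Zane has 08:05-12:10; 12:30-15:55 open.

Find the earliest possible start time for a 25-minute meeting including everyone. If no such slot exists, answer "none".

08:05

Noa free: 08:00-10:20, 10:55-12:55, 13:50-18:00 (invert busy blocks within the working day).
Arjun free: 08:05-09:20, 11:05-15:55.
Zane free: 08:05-12:10, 12:30-15:55.
Noa ∩ Arjun: 08:05-09:20, 11:05-12:55, 13:50-15:55.
Noa ∩ Arjun ∩ Zane: 08:05-09:20, 11:05-12:10, 12:30-12:55, 13:50-15:55.
Those are the intersection windows.
The first common window of at least 25 minutes is 08:05-09:20, so the earliest start is 08:05.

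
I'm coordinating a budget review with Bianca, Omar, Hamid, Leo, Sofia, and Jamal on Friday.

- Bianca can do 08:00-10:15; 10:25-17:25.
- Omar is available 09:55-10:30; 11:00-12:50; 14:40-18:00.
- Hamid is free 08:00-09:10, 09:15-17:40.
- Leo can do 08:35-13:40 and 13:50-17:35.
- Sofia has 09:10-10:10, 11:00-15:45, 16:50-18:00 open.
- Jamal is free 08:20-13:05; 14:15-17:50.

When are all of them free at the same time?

Bianca ∩ Omar: 09:55-10:15, 10:25-10:30, 11:00-12:50, 14:40-17:25.
Bianca ∩ Omar ∩ Hamid: 09:55-10:15, 10:25-10:30, 11:00-12:50, 14:40-17:25.
Bianca ∩ Omar ∩ Hamid ∩ Leo: 09:55-10:15, 10:25-10:30, 11:00-12:50, 14:40-17:25.
Bianca ∩ Omar ∩ Hamid ∩ Leo ∩ Sofia: 09:55-10:10, 11:00-12:50, 14:40-15:45, 16:50-17:25.
Bianca ∩ Omar ∩ Hamid ∩ Leo ∩ Sofia ∩ Jamal: 09:55-10:10, 11:00-12:50, 14:40-15:45, 16:50-17:25.
Those are the intersection windows.

09:55-10:10, 11:00-12:50, 14:40-15:45, 16:50-17:25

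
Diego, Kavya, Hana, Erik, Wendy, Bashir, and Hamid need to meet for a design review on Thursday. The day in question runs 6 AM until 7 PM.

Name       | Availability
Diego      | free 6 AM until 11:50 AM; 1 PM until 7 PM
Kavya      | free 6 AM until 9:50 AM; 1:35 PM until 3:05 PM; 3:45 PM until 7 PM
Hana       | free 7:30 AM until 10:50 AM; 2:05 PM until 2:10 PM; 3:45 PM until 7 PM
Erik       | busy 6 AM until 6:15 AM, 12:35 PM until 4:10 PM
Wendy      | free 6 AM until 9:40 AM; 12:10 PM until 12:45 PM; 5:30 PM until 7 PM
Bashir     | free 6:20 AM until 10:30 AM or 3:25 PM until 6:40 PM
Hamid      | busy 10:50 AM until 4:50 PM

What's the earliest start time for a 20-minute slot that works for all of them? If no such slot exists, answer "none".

07:30

Diego free: 06:00-11:50, 13:00-19:00.
Kavya free: 06:00-09:50, 13:35-15:05, 15:45-19:00.
Hana free: 07:30-10:50, 14:05-14:10, 15:45-19:00.
Erik free: 06:15-12:35, 16:10-19:00 (invert busy blocks within the working day).
Wendy free: 06:00-09:40, 12:10-12:45, 17:30-19:00.
Bashir free: 06:20-10:30, 15:25-18:40.
Hamid free: 06:00-10:50, 16:50-19:00 (invert busy blocks within the working day).
Diego ∩ Kavya: 06:00-09:50, 13:35-15:05, 15:45-19:00.
Diego ∩ Kavya ∩ Hana: 07:30-09:50, 14:05-14:10, 15:45-19:00.
Diego ∩ Kavya ∩ Hana ∩ Erik: 07:30-09:50, 16:10-19:00.
Diego ∩ Kavya ∩ Hana ∩ Erik ∩ Wendy: 07:30-09:40, 17:30-19:00.
Diego ∩ Kavya ∩ Hana ∩ Erik ∩ Wendy ∩ Bashir: 07:30-09:40, 17:30-18:40.
Diego ∩ Kavya ∩ Hana ∩ Erik ∩ Wendy ∩ Bashir ∩ Hamid: 07:30-09:40, 17:30-18:40.
The first common window of at least 20 minutes is 07:30-09:40, so the earliest start is 07:30.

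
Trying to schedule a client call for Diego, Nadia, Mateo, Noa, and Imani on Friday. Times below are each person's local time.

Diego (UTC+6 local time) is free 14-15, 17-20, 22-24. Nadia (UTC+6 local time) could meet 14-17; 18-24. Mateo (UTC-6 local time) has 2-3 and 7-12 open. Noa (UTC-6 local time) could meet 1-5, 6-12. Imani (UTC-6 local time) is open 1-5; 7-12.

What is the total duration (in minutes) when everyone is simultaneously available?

Diego in UTC: 08:00-09:00, 11:00-14:00, 16:00-18:00 (subtract 6h to convert from UTC+6).
Nadia in UTC: 08:00-11:00, 12:00-18:00 (subtract 6h to convert from UTC+6).
Mateo in UTC: 08:00-09:00, 13:00-18:00 (add 6h to convert from UTC-6).
Noa in UTC: 07:00-11:00, 12:00-18:00 (add 6h to convert from UTC-6).
Imani in UTC: 07:00-11:00, 13:00-18:00 (add 6h to convert from UTC-6).
Diego ∩ Nadia: 08:00-09:00, 12:00-14:00, 16:00-18:00.
Diego ∩ Nadia ∩ Mateo: 08:00-09:00, 13:00-14:00, 16:00-18:00.
Diego ∩ Nadia ∩ Mateo ∩ Noa: 08:00-09:00, 13:00-14:00, 16:00-18:00.
Diego ∩ Nadia ∩ Mateo ∩ Noa ∩ Imani: 08:00-09:00, 13:00-14:00, 16:00-18:00.
Summing the common windows: 60 + 60 + 120 = 240 minutes.

240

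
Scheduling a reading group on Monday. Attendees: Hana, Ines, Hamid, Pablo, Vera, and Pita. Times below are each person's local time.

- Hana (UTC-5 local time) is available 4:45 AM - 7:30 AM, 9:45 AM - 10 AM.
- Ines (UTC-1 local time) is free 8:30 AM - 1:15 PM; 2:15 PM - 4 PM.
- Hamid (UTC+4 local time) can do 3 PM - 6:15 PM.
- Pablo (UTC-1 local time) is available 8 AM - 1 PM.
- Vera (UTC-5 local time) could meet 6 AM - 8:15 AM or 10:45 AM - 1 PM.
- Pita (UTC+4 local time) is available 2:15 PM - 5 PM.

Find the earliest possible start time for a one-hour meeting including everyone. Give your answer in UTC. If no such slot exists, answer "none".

Hana in UTC: 09:45-12:30, 14:45-15:00 (add 5h to convert from UTC-5).
Ines in UTC: 09:30-14:15, 15:15-17:00 (add 1h to convert from UTC-1).
Hamid in UTC: 11:00-14:15 (subtract 4h to convert from UTC+4).
Pablo in UTC: 09:00-14:00 (add 1h to convert from UTC-1).
Vera in UTC: 11:00-13:15, 15:45-18:00 (add 5h to convert from UTC-5).
Pita in UTC: 10:15-13:00 (subtract 4h to convert from UTC+4).
Hana ∩ Ines: 09:45-12:30.
Hana ∩ Ines ∩ Hamid: 11:00-12:30.
Hana ∩ Ines ∩ Hamid ∩ Pablo: 11:00-12:30.
Hana ∩ Ines ∩ Hamid ∩ Pablo ∩ Vera: 11:00-12:30.
Hana ∩ Ines ∩ Hamid ∩ Pablo ∩ Vera ∩ Pita: 11:00-12:30.
So the common availability across everyone is 11:00-12:30.
The first common window of at least 60 minutes is 11:00-12:30, so the earliest start is 11:00.

11:00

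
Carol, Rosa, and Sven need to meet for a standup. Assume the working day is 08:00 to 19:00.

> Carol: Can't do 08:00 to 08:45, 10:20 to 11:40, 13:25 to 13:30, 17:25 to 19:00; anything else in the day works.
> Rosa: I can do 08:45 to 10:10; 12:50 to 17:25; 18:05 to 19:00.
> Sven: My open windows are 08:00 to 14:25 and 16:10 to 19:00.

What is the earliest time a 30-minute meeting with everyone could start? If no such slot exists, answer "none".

08:45

Carol free: 08:45-10:20, 11:40-13:25, 13:30-17:25 (invert busy blocks within the working day).
Rosa free: 08:45-10:10, 12:50-17:25, 18:05-19:00.
Sven free: 08:00-14:25, 16:10-19:00.
Carol ∩ Rosa: 08:45-10:10, 12:50-13:25, 13:30-17:25.
Carol ∩ Rosa ∩ Sven: 08:45-10:10, 12:50-13:25, 13:30-14:25, 16:10-17:25.
The first common window of at least 30 minutes is 08:45-10:10, so the earliest start is 08:45.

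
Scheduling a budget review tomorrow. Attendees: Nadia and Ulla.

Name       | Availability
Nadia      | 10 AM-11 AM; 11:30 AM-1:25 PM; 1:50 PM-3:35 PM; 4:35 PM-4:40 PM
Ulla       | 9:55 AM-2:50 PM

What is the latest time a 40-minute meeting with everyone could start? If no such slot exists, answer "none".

14:10

Nadia ∩ Ulla: 10:00-11:00, 11:30-13:25, 13:50-14:50.
So the common availability across everyone is 10:00-11:00, 11:30-13:25, 13:50-14:50.
The last common window of at least 40 minutes is 13:50-14:50; a 40-minute meeting can start as late as 14:10 and still end by 14:50.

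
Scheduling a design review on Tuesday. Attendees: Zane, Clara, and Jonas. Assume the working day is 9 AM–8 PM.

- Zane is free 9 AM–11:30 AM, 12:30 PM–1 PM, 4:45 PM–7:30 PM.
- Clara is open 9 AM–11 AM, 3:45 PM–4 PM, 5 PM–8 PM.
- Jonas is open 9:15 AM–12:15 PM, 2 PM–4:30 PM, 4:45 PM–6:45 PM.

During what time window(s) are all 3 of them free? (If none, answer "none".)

Zane ∩ Clara: 09:00-11:00, 17:00-19:30.
Zane ∩ Clara ∩ Jonas: 09:15-11:00, 17:00-18:45.
Those are the intersection windows.

09:15-11:00, 17:00-18:45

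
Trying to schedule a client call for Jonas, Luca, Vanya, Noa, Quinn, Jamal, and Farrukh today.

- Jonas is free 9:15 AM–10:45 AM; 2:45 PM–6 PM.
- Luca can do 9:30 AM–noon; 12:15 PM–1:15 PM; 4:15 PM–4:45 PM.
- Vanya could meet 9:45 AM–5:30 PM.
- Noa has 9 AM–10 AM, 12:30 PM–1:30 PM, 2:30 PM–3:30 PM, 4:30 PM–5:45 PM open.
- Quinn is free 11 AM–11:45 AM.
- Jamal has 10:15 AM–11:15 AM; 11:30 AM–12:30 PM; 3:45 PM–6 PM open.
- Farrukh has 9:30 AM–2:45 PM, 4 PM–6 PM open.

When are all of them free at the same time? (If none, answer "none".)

none

Jonas ∩ Luca: 09:30-10:45, 16:15-16:45.
Jonas ∩ Luca ∩ Vanya: 09:45-10:45, 16:15-16:45.
Jonas ∩ Luca ∩ Vanya ∩ Noa: 09:45-10:00, 16:30-16:45.
Jonas ∩ Luca ∩ Vanya ∩ Noa ∩ Quinn: ∅.
Jonas ∩ Luca ∩ Vanya ∩ Noa ∩ Quinn ∩ Jamal: ∅.
Jonas ∩ Luca ∩ Vanya ∩ Noa ∩ Quinn ∩ Jamal ∩ Farrukh: ∅.
There is no time when everyone is free.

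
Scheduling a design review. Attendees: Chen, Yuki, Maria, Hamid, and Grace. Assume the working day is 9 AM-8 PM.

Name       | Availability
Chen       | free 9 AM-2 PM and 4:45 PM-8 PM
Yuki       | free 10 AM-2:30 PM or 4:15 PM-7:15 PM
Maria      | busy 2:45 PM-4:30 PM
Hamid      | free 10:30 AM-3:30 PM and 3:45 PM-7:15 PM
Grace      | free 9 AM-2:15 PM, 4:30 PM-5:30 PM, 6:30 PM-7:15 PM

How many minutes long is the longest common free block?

Chen free: 09:00-14:00, 16:45-20:00.
Yuki free: 10:00-14:30, 16:15-19:15.
Maria free: 09:00-14:45, 16:30-20:00 (invert busy blocks within the working day).
Hamid free: 10:30-15:30, 15:45-19:15.
Grace free: 09:00-14:15, 16:30-17:30, 18:30-19:15.
Chen ∩ Yuki: 10:00-14:00, 16:45-19:15.
Chen ∩ Yuki ∩ Maria: 10:00-14:00, 16:45-19:15.
Chen ∩ Yuki ∩ Maria ∩ Hamid: 10:30-14:00, 16:45-19:15.
Chen ∩ Yuki ∩ Maria ∩ Hamid ∩ Grace: 10:30-14:00, 16:45-17:30, 18:30-19:15.
Those are the intersection windows.
The longest is 10:30-14:00 at 210 minutes.

210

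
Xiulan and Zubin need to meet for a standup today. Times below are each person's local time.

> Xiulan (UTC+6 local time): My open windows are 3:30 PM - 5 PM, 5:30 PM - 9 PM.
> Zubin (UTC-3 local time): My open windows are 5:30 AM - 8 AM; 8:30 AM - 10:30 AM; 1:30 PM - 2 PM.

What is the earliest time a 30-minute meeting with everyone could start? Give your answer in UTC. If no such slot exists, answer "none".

Xiulan in UTC: 09:30-11:00, 11:30-15:00 (subtract 6h to convert from UTC+6).
Zubin in UTC: 08:30-11:00, 11:30-13:30, 16:30-17:00 (add 3h to convert from UTC-3).
Xiulan ∩ Zubin: 09:30-11:00, 11:30-13:30.
The first common window of at least 30 minutes is 09:30-11:00, so the earliest start is 09:30.

09:30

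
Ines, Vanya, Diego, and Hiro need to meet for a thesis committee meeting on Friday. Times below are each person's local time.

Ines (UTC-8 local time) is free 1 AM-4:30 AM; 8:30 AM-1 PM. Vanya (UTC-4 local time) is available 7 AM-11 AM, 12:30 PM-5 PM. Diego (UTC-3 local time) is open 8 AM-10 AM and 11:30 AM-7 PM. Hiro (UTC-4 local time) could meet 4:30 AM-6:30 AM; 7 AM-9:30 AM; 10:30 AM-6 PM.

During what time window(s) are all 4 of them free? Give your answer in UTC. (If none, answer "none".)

11:00-12:30, 16:30-21:00

Ines in UTC: 09:00-12:30, 16:30-21:00 (add 8h to convert from UTC-8).
Vanya in UTC: 11:00-15:00, 16:30-21:00 (add 4h to convert from UTC-4).
Diego in UTC: 11:00-13:00, 14:30-22:00 (add 3h to convert from UTC-3).
Hiro in UTC: 08:30-10:30, 11:00-13:30, 14:30-22:00 (add 4h to convert from UTC-4).
Ines ∩ Vanya: 11:00-12:30, 16:30-21:00.
Ines ∩ Vanya ∩ Diego: 11:00-12:30, 16:30-21:00.
Ines ∩ Vanya ∩ Diego ∩ Hiro: 11:00-12:30, 16:30-21:00.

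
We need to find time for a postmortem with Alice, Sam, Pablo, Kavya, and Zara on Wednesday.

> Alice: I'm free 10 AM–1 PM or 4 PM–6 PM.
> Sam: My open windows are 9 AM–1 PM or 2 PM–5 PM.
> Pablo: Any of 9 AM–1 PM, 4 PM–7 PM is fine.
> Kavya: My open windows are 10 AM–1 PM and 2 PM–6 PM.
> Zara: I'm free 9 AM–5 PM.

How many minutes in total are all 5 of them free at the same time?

Alice ∩ Sam: 10:00-13:00, 16:00-17:00.
Alice ∩ Sam ∩ Pablo: 10:00-13:00, 16:00-17:00.
Alice ∩ Sam ∩ Pablo ∩ Kavya: 10:00-13:00, 16:00-17:00.
Alice ∩ Sam ∩ Pablo ∩ Kavya ∩ Zara: 10:00-13:00, 16:00-17:00.
So the common availability across everyone is 10:00-13:00, 16:00-17:00.
Summing the common windows: 180 + 60 = 240 minutes.

240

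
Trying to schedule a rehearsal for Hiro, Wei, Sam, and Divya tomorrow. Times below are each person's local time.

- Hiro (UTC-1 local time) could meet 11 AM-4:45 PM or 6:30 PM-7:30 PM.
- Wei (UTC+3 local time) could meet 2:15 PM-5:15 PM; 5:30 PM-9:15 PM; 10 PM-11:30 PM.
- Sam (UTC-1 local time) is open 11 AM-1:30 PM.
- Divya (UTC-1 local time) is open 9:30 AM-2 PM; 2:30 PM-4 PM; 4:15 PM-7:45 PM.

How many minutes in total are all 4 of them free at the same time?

135

Hiro in UTC: 12:00-17:45, 19:30-20:30 (add 1h to convert from UTC-1).
Wei in UTC: 11:15-14:15, 14:30-18:15, 19:00-20:30 (subtract 3h to convert from UTC+3).
Sam in UTC: 12:00-14:30 (add 1h to convert from UTC-1).
Divya in UTC: 10:30-15:00, 15:30-17:00, 17:15-20:45 (add 1h to convert from UTC-1).
Hiro ∩ Wei: 12:00-14:15, 14:30-17:45, 19:30-20:30.
Hiro ∩ Wei ∩ Sam: 12:00-14:15.
Hiro ∩ Wei ∩ Sam ∩ Divya: 12:00-14:15.
That's a single block of 135 minutes.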